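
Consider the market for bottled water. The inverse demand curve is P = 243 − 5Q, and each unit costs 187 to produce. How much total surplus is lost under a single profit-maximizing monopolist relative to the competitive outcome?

DWL = 78.4

Perfect competition: P = MC = 187, so 243 − 5Q = 187 and Q = 11.2.
The monopolist equates marginal revenue to marginal cost: 243 − 10Q = 187, so Q = 5.6. From demand, P = 215.
DWL is the triangle between Q = 5.6 and Q = 11.2: ½·(11.2 − 5.6)·(215 − 187) = 78.4.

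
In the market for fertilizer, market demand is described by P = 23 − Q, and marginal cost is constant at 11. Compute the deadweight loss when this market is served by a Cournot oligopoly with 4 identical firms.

Perfect competition: P = MC = 11, so 23 − Q = 11 and Q = 12.
With 4 symmetric Cournot firms, each firm's FOC gives 23 − 5q = 11, so q = 2.4, Q = 4·2.4 = 9.6, and P = 13.4.
DWL is the triangle between Q = 9.6 and Q = 12: ½·(12 − 9.6)·(13.4 − 11) = 2.88.

DWL = 2.88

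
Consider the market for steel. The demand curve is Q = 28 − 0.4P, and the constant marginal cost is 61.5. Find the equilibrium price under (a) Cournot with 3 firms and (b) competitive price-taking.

Cournot: P = 63.625; Competition: P = 61.5

Inverting demand: P = 70 − 2.5Q.
Cournot with 3 identical firms: the symmetric best-response condition is 70 − 10q = 61.5. Each firm produces q = 0.85, total output Q = 2.55, price P = 63.625.
Perfect competition: P = MC = 61.5, so 70 − 2.5Q = 61.5 and Q = 3.4.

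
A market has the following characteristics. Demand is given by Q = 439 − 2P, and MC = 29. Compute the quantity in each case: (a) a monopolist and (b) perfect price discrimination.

Monopoly: Q = 190.5; Perfect PD: Q = 381

Inverting demand: P = 219.5 − 0.5Q.
Monopoly sets MR = MC: 219.5 − Q = 29 ⇒ Q = 190.5, P = 219.5 − 0.5·190.5 = 124.25.
A perfectly discriminating monopolist sells every unit with P(Q) ≥ MC(Q), so output equals the competitive quantity Q = 381. Each buyer pays their reservation price, so CS = 0 and the firm captures all surplus.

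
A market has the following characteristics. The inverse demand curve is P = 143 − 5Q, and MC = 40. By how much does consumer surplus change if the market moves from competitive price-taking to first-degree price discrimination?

Consumer surplus falls by 1060.9

Competitive firms price at marginal cost: P = 40, giving Q = 20.6.
CS = ½·(143 − 40)·20.6 = 1060.9.
A perfectly discriminating monopolist sells every unit with P(Q) ≥ MC(Q), so output equals the competitive quantity Q = 20.6. Each buyer pays their reservation price, so CS = 0 and the firm captures all surplus.
CS = 0.
Change in consumer surplus: 0 − 1060.9 = −1060.9.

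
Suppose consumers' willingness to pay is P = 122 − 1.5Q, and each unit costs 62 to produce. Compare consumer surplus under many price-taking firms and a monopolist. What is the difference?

Competitive firms price at marginal cost: P = 62, giving Q = 40.
CS = ½·(122 − 62)·40 = 1200.
The monopolist equates marginal revenue to marginal cost: 122 − 3Q = 62, so Q = 20. From demand, P = 92.
CS = ½·(122 − 92)·20 = 300.
Change in consumer surplus: 300 − 1200 = −900.

CS falls by 900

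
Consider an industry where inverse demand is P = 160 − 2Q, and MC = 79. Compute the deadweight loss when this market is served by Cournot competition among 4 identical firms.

Under competition P = MC = 79, so Q = (160 − 79)/2 = 40.5.
With 4 symmetric Cournot firms, each firm's FOC gives 160 − 10q = 79, so q = 8.1, Q = 4·8.1 = 32.4, and P = 95.2.
DWL is the triangle between Q = 32.4 and Q = 40.5: ½·(40.5 − 32.4)·(95.2 − 79) = 65.61.

DWL = 65.61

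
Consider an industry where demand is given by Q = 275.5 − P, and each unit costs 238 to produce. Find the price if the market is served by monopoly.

P = 256.75

Inverting demand: P = 275.5 − Q.
A monopolist chooses Q where MR = MC. MR = 275.5 − 2Q; setting this equal to 238 gives Q = 18.75 and P = 256.75.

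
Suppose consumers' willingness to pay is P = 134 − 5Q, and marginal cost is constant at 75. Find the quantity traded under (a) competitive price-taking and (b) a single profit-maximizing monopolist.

Competition: Q = 11.8; Monopoly: Q = 5.9

Competitive firms price at marginal cost: P = 75, giving Q = 11.8.
A monopolist chooses Q where MR = MC. MR = 134 − 10Q; setting this equal to 75 gives Q = 5.9 and P = 104.5.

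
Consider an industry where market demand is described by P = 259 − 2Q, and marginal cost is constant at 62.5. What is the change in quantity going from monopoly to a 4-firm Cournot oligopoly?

Monopoly sets MR = MC: 259 − 4Q = 62.5 ⇒ Q = 49.125, P = 259 − 2·49.125 = 160.75.
Cournot with 4 identical firms: the symmetric best-response condition is 259 − 10q = 62.5. Each firm produces q = 19.65, total output Q = 78.6, price P = 101.8.
Change in quantity: 78.6 − 49.125 = 29.475.

Quantity rises by 29.475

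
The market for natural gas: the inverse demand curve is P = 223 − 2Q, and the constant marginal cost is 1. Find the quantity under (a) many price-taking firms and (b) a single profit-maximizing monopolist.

Competition: Q = 111; Monopoly: Q = 55.5

Competitive firms price at marginal cost: P = 1, giving Q = 111.
Monopoly sets MR = MC: 223 − 4Q = 1 ⇒ Q = 55.5, P = 223 − 2·55.5 = 112.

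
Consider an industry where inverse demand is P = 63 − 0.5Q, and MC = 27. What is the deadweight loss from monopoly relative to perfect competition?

DWL = 324

Perfect competition: P = MC = 27, so 63 − 0.5Q = 27 and Q = 72.
A monopolist chooses Q where MR = MC. MR = 63 − Q; setting this equal to 27 gives Q = 36 and P = 45.
DWL is the triangle between Q = 36 and Q = 72: ½·(72 − 36)·(45 − 27) = 324.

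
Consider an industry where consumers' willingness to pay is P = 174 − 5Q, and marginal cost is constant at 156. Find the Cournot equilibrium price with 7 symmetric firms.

P = 158.25

In a 7-firm Cournot equilibrium, symmetry and the first-order condition give q = (174 − 156)/(40) = 0.45. So Q = 3.15 and P = 158.25.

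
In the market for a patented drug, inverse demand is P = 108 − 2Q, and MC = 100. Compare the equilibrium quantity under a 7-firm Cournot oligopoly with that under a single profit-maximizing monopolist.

With 7 symmetric Cournot firms, each firm's FOC gives 108 − 16q = 100, so q = 0.5, Q = 7·0.5 = 3.5, and P = 101.
The monopolist equates marginal revenue to marginal cost: 108 − 4Q = 100, so Q = 2. From demand, P = 104.

Cournot: Q = 3.5; Monopoly: Q = 2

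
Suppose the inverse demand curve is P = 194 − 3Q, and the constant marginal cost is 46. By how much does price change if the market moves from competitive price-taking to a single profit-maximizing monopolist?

P rises by 74

Under competition P = MC = 46, so Q = (194 − 46)/3 = 148/3.
The monopolist equates marginal revenue to marginal cost: 194 − 6Q = 46, so Q = 74/3. From demand, P = 120.
Change in price: 120 − 46 = 74.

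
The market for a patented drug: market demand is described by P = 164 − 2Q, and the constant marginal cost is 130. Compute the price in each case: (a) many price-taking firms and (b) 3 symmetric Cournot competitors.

Perfect competition: P = MC = 130, so 164 − 2Q = 130 and Q = 17.
With 3 symmetric Cournot firms, each firm's FOC gives 164 − 8q = 130, so q = 4.25, Q = 3·4.25 = 12.75, and P = 138.5.

Competition: P = 130; Cournot: P = 138.5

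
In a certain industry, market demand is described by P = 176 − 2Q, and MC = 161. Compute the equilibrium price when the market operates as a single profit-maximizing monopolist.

P = 168.5

Monopoly sets MR = MC: 176 − 4Q = 161 ⇒ Q = 3.75, P = 176 − 2·3.75 = 168.5.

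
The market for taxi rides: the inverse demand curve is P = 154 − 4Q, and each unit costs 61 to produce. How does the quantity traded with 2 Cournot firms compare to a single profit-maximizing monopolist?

Cournot: Q = 15.5; Monopoly: Q = 11.625

Cournot with 2 identical firms: the symmetric best-response condition is 154 − 12q = 61. Each firm produces q = 7.75, total output Q = 15.5, price P = 92.
Monopoly sets MR = MC: 154 − 8Q = 61 ⇒ Q = 11.625, P = 154 − 4·11.625 = 107.5.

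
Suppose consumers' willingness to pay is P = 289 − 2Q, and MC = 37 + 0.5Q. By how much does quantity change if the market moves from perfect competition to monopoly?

Q falls by 44.8

Under competition P = MC: 289 − 2Q = 37 + 0.5Q ⇒ Q = 100.8, P = 87.4.
The monopolist equates marginal revenue to marginal cost: 289 − 4Q = 37 + 0.5Q, so Q = 56. From demand, P = 177.
Change in quantity: 56 − 100.8 = −44.8.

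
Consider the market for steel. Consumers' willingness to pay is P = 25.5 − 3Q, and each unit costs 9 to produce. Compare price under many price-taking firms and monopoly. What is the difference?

Under competition P = MC = 9, so Q = (25.5 − 9)/3 = 5.5.
Monopoly sets MR = MC: 25.5 − 6Q = 9 ⇒ Q = 2.75, P = 25.5 − 3·2.75 = 17.25.
Change in price: 17.25 − 9 = 8.25.

Price rises by 8.25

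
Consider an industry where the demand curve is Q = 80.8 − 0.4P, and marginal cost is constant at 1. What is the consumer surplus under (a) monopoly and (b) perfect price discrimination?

Inverting demand: P = 202 − 2.5Q.
The monopolist equates marginal revenue to marginal cost: 202 − 5Q = 1, so Q = 40.2. From demand, P = 101.5.
CS = ½·(202 − 101.5)·40.2 = 2020.05.
Under first-degree price discrimination the firm charges each unit its demand price and produces up to where P = MC, i.e. Q = 80.4. Consumer surplus is zero; producer surplus equals total surplus.
CS = 0.

Monopoly: CS = 2020.05; Perfect PD: CS = 0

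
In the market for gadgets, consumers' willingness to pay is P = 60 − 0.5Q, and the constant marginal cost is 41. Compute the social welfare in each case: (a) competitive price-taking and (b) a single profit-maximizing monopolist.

Perfect competition: P = MC = 41, so 60 − 0.5Q = 41 and Q = 38.
CS = ½·(60 − 41)·38 = 361; PS = (41 − 41)·38 = 0; TS = 361.
A monopolist chooses Q where MR = MC. MR = 60 − Q; setting this equal to 41 gives Q = 19 and P = 50.5.
CS = ½·(60 − 50.5)·19 = 90.25; PS = (50.5 − 41)·19 = 180.5; TS = 270.75.

Competition: TS = 361; Monopoly: TS = 270.75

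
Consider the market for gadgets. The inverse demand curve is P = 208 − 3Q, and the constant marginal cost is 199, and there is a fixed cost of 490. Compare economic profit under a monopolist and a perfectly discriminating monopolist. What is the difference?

A monopolist chooses Q where MR = MC. MR = 208 − 6Q; setting this equal to 199 gives Q = 1.5 and P = 203.5.
Profit = (203.5 − 199)·1.5 − 490 = −483.25.
A perfectly discriminating monopolist sells every unit with P(Q) ≥ MC(Q), so output equals the competitive quantity Q = 3. Each buyer pays their reservation price, so CS = 0 and the firm captures all surplus.
PS equals the full surplus area, 13.5. Profit = 13.5 − 490 = −476.5.
Change in economic profit: −476.5 − −483.25 = 6.75.

Economic profit rises by 6.75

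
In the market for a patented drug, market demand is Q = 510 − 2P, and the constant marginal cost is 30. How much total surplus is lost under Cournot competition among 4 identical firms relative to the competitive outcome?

Inverting demand: P = 255 − 0.5Q.
Under competition P = MC = 30, so Q = (255 − 30)/0.5 = 450.
In a 4-firm Cournot equilibrium, symmetry and the first-order condition give q = (255 − 30)/(2.5) = 90. So Q = 360 and P = 75.
DWL is the triangle between Q = 360 and Q = 450: ½·(450 − 360)·(75 − 30) = 2025.

DWL = 2025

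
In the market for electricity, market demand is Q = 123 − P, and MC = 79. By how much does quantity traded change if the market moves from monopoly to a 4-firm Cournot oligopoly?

Q rises by 13.2

Inverting demand: P = 123 − Q.
The monopolist equates marginal revenue to marginal cost: 123 − 2Q = 79, so Q = 22. From demand, P = 101.
In a 4-firm Cournot equilibrium, symmetry and the first-order condition give q = (123 − 79)/(5) = 8.8. So Q = 35.2 and P = 87.8.
Change in quantity traded: 35.2 − 22 = 13.2.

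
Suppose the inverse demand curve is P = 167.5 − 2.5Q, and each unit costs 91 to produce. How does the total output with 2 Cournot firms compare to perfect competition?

Cournot with 2 identical firms: the symmetric best-response condition is 167.5 − 7.5q = 91. Each firm produces q = 10.2, total output Q = 20.4, price P = 116.5.
Competitive firms price at marginal cost: P = 91, giving Q = 30.6.

Cournot: Q = 20.4; Competition: Q = 30.6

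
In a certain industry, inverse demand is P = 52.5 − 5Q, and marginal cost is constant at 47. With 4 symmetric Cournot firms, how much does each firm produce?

q_i = 0.22

With 4 symmetric Cournot firms, each firm's FOC gives 52.5 − 25q = 47, so q = 0.22, Q = 4·0.22 = 0.88, and P = 48.1.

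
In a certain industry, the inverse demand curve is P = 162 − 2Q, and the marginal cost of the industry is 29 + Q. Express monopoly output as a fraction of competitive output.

Q_m/Q_c = 0.6

Monopoly sets MR = MC: 162 − 4Q = 29 + Q ⇒ Q = 26.6, P = 162 − 2·26.6 = 108.8.
Under competition P = MC: 162 − 2Q = 29 + Q ⇒ Q = 133/3, P = 220/3.
Ratio Q_m/Q_c = 26.6/(133/3) = 0.6.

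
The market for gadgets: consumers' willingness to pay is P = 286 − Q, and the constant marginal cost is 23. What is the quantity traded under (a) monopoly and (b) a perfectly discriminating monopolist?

Monopoly: Q = 131.5; Perfect PD: Q = 263

The monopolist equates marginal revenue to marginal cost: 286 − 2Q = 23, so Q = 131.5. From demand, P = 154.5.
A perfectly discriminating monopolist sells every unit with P(Q) ≥ MC(Q), so output equals the competitive quantity Q = 263. Each buyer pays their reservation price, so CS = 0 and the firm captures all surplus.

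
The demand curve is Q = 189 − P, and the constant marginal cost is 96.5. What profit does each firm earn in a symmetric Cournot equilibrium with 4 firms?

Inverting demand: P = 189 − Q.
With 4 symmetric Cournot firms, each firm's FOC gives 189 − 5q = 96.5, so q = 18.5, Q = 4·18.5 = 74, and P = 115.
Each firm's profit = (115 − 96.5)·18.5 = 342.25.

π_i = 342.25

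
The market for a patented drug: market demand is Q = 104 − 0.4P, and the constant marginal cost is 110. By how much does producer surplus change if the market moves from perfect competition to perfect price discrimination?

Inverting demand: P = 260 − 2.5Q.
Competitive firms price at marginal cost: P = 110, giving Q = 60.
PS = (110 − 110)·60 = 0.
A perfectly discriminating monopolist sells every unit with P(Q) ≥ MC(Q), so output equals the competitive quantity Q = 60. Each buyer pays their reservation price, so CS = 0 and the firm captures all surplus.
PS = ½·(260 − 110)·60 = 4500.
Change in producer surplus: 4500 − 0 = 4500.

Producer surplus rises by 4500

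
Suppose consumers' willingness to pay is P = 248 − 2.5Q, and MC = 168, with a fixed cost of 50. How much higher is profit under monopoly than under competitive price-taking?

π rises by 640

Competitive firms price at marginal cost: P = 168, giving Q = 32.
Profit = (168 − 168)·32 − 50 = −50.
The monopolist equates marginal revenue to marginal cost: 248 − 5Q = 168, so Q = 16. From demand, P = 208.
Profit = (208 − 168)·16 − 50 = 590.
Change in profit: 590 − −50 = 640.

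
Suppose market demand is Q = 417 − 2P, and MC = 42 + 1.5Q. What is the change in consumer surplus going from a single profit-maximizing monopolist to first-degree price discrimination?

Inverting demand: P = 208.5 − 0.5Q.
A monopolist chooses Q where MR = MC. MR = 208.5 − Q; setting this equal to 42 + 1.5Q gives Q = 66.6 and P = 175.2.
CS = ½·(208.5 − 175.2)·66.6 = 1108.89.
Under first-degree price discrimination the firm charges each unit its demand price and produces up to where P = MC, i.e. Q = 83.25. Consumer surplus is zero; producer surplus equals total surplus.
CS = 0.
Change in consumer surplus: 0 − 1108.89 = −1108.89.

CS falls by 1108.89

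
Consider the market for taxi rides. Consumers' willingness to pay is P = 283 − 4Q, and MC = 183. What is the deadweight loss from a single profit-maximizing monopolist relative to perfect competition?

Under competition P = MC = 183, so Q = (283 − 183)/4 = 25.
The monopolist equates marginal revenue to marginal cost: 283 − 8Q = 183, so Q = 12.5. From demand, P = 233.
DWL is the triangle between Q = 12.5 and Q = 25: ½·(25 − 12.5)·(233 − 183) = 312.5.

DWL = 312.5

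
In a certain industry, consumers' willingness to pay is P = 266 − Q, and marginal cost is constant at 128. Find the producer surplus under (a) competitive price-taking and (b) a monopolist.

Perfect competition: P = MC = 128, so 266 − Q = 128 and Q = 138.
PS = (128 − 128)·138 = 0.
A monopolist chooses Q where MR = MC. MR = 266 − 2Q; setting this equal to 128 gives Q = 69 and P = 197.
PS = (197 − 128)·69 = 4761.

Competition: PS = 0; Monopoly: PS = 4761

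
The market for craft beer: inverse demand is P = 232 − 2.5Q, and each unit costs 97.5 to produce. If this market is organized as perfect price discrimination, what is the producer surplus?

A perfectly discriminating monopolist sells every unit with P(Q) ≥ MC(Q), so output equals the competitive quantity Q = 53.8. Each buyer pays their reservation price, so CS = 0 and the firm captures all surplus.
PS = ½·(232 − 97.5)·53.8 = 3618.05.

PS = 3618.05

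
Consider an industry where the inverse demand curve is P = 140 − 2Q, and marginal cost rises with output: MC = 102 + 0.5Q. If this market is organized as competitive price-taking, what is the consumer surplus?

Competitive equilibrium sets price equal to marginal cost: 140 − 2Q = 102 + 0.5Q, so Q = 15.2 and P = 109.6.
CS = ½·(140 − 109.6)·15.2 = 231.04.

CS = 231.04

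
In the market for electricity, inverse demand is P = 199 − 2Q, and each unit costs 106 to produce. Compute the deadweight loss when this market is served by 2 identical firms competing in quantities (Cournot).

Competitive firms price at marginal cost: P = 106, giving Q = 46.5.
Cournot with 2 identical firms: the symmetric best-response condition is 199 − 6q = 106. Each firm produces q = 15.5, total output Q = 31, price P = 137.
DWL is the triangle between Q = 31 and Q = 46.5: ½·(46.5 − 31)·(137 − 106) = 240.25.

DWL = 240.25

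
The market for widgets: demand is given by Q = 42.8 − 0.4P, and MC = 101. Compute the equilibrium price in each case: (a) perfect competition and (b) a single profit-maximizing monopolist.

Competition: P = 101; Monopoly: P = 104

Inverting demand: P = 107 − 2.5Q.
Perfect competition: P = MC = 101, so 107 − 2.5Q = 101 and Q = 2.4.
Monopoly sets MR = MC: 107 − 5Q = 101 ⇒ Q = 1.2, P = 107 − 2.5·1.2 = 104.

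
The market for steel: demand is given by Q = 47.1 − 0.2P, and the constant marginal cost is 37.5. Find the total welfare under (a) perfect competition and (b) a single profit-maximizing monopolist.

Inverting demand: P = 235.5 − 5Q.
Perfect competition: P = MC = 37.5, so 235.5 − 5Q = 37.5 and Q = 39.6.
CS = ½·(235.5 − 37.5)·39.6 = 3920.4; PS = (37.5 − 37.5)·39.6 = 0; TS = 3920.4.
Monopoly sets MR = MC: 235.5 − 10Q = 37.5 ⇒ Q = 19.8, P = 235.5 − 5·19.8 = 136.5.
CS = ½·(235.5 − 136.5)·19.8 = 980.1; PS = (136.5 − 37.5)·19.8 = 1960.2; TS = 2940.3.

Competition: TS = 3920.4; Monopoly: TS = 2940.3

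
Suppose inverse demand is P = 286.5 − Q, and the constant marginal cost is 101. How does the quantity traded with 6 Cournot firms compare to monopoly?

Cournot: Q = 159; Monopoly: Q = 92.75

In a 6-firm Cournot equilibrium, symmetry and the first-order condition give q = (286.5 − 101)/(7) = 26.5. So Q = 159 and P = 127.5.
Monopoly sets MR = MC: 286.5 − 2Q = 101 ⇒ Q = 92.75, P = 286.5 − 92.75 = 193.75.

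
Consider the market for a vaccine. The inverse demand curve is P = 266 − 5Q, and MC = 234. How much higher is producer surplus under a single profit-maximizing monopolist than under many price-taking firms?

Competitive firms price at marginal cost: P = 234, giving Q = 6.4.
PS = (234 − 234)·6.4 = 0.
A monopolist chooses Q where MR = MC. MR = 266 − 10Q; setting this equal to 234 gives Q = 3.2 and P = 250.
PS = (250 − 234)·3.2 = 51.2.
Change in producer surplus: 51.2 − 0 = 51.2.

Producer surplus rises by 51.2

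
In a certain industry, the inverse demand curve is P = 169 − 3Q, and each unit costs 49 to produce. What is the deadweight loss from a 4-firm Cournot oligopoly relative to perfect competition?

Competitive firms price at marginal cost: P = 49, giving Q = 40.
In a 4-firm Cournot equilibrium, symmetry and the first-order condition give q = (169 − 49)/(15) = 8. So Q = 32 and P = 73.
DWL is the triangle between Q = 32 and Q = 40: ½·(40 − 32)·(73 − 49) = 96.

DWL = 96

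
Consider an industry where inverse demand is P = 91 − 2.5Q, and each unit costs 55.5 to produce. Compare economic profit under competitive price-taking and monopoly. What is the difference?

Economic profit rises by 126.025

Competitive firms price at marginal cost: P = 55.5, giving Q = 14.2.
Profit = (55.5 − 55.5)·14.2 = 0.
The monopolist equates marginal revenue to marginal cost: 91 − 5Q = 55.5, so Q = 7.1. From demand, P = 73.25.
Profit = (73.25 − 55.5)·7.1 = 126.025.
Change in economic profit: 126.025 − 0 = 126.025.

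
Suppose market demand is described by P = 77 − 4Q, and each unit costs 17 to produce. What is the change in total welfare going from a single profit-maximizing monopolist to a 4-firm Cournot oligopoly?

TS rises by 94.5

A monopolist chooses Q where MR = MC. MR = 77 − 8Q; setting this equal to 17 gives Q = 7.5 and P = 47.
CS = ½·(77 − 47)·7.5 = 112.5; PS = (47 − 17)·7.5 = 225; TS = 337.5.
Cournot with 4 identical firms: the symmetric best-response condition is 77 − 20q = 17. Each firm produces q = 3, total output Q = 12, price P = 29.
CS = ½·(77 − 29)·12 = 288; PS = (29 − 17)·12 = 144; TS = 432.
Change in total welfare: 432 − 337.5 = 94.5.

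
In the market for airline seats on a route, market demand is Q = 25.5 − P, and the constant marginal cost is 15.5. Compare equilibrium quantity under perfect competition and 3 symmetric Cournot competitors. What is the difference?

Equilibrium quantity falls by 2.5

Inverting demand: P = 25.5 − Q.
Competitive firms price at marginal cost: P = 15.5, giving Q = 10.
With 3 symmetric Cournot firms, each firm's FOC gives 25.5 − 4q = 15.5, so q = 2.5, Q = 3·2.5 = 7.5, and P = 18.
Change in equilibrium quantity: 7.5 − 10 = −2.5.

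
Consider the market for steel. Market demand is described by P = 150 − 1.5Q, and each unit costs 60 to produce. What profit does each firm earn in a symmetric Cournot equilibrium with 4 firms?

π_i = 216

With 4 symmetric Cournot firms, each firm's FOC gives 150 − 7.5q = 60, so q = 12, Q = 4·12 = 48, and P = 78.
Each firm's profit = (78 − 60)·12 = 216.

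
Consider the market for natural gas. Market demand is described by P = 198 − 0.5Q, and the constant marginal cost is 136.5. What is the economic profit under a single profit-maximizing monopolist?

Monopoly sets MR = MC: 198 − Q = 136.5 ⇒ Q = 61.5, P = 198 − 0.5·61.5 = 167.25.
Profit = (167.25 − 136.5)·61.5 = 1891.125.

Profit = 1891.125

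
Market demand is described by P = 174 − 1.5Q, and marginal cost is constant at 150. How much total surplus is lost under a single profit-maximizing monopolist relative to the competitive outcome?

DWL = 48

Perfect competition: P = MC = 150, so 174 − 1.5Q = 150 and Q = 16.
A monopolist chooses Q where MR = MC. MR = 174 − 3Q; setting this equal to 150 gives Q = 8 and P = 162.
DWL is the triangle between Q = 8 and Q = 16: ½·(16 − 8)·(162 − 150) = 48.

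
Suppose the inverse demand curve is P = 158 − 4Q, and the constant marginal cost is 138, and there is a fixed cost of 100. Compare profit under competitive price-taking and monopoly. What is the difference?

Profit rises by 25

Perfect competition: P = MC = 138, so 158 − 4Q = 138 and Q = 5.
Profit = (138 − 138)·5 − 100 = −100.
Monopoly sets MR = MC: 158 − 8Q = 138 ⇒ Q = 2.5, P = 158 − 4·2.5 = 148.
Profit = (148 − 138)·2.5 − 100 = −75.
Change in profit: −75 − −100 = 25.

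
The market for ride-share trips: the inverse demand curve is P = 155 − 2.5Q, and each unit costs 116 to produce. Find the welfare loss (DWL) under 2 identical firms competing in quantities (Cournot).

DWL = 33.8

Competitive firms price at marginal cost: P = 116, giving Q = 15.6.
With 2 symmetric Cournot firms, each firm's FOC gives 155 − 7.5q = 116, so q = 5.2, Q = 2·5.2 = 10.4, and P = 129.
DWL is the triangle between Q = 10.4 and Q = 15.6: ½·(15.6 − 10.4)·(129 − 116) = 33.8.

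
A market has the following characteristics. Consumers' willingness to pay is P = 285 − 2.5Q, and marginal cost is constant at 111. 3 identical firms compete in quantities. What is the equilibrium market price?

In a 3-firm Cournot equilibrium, symmetry and the first-order condition give q = (285 − 111)/(10) = 17.4. So Q = 52.2 and P = 154.5.

P = 154.5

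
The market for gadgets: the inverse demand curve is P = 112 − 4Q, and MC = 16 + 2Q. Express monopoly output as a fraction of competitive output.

A monopolist chooses Q where MR = MC. MR = 112 − 8Q; setting this equal to 16 + 2Q gives Q = 9.6 and P = 73.6.
Under competition P = MC: 112 − 4Q = 16 + 2Q ⇒ Q = 16, P = 48.
Ratio Q_m/Q_c = 9.6/16 = 0.6.

Q_m/Q_c = 0.6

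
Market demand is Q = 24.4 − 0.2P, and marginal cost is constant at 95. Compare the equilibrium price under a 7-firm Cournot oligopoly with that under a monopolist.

Cournot: P = 98.375; Monopoly: P = 108.5

Inverting demand: P = 122 − 5Q.
With 7 symmetric Cournot firms, each firm's FOC gives 122 − 40q = 95, so q = 0.675, Q = 7·0.675 = 4.725, and P = 98.375.
A monopolist chooses Q where MR = MC. MR = 122 − 10Q; setting this equal to 95 gives Q = 2.7 and P = 108.5.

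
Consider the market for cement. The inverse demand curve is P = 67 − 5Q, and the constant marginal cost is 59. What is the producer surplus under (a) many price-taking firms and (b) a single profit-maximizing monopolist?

Competition: PS = 0; Monopoly: PS = 3.2

Perfect competition: P = MC = 59, so 67 − 5Q = 59 and Q = 1.6.
PS = (59 − 59)·1.6 = 0.
A monopolist chooses Q where MR = MC. MR = 67 − 10Q; setting this equal to 59 gives Q = 0.8 and P = 63.
PS = (63 − 59)·0.8 = 3.2.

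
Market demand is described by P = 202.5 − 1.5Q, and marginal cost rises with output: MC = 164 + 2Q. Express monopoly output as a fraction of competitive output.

The monopolist equates marginal revenue to marginal cost: 202.5 − 3Q = 164 + 2Q, so Q = 7.7. From demand, P = 190.95.
Competitive equilibrium sets price equal to marginal cost: 202.5 − 1.5Q = 164 + 2Q, so Q = 11 and P = 186.
Ratio Q_m/Q_c = 7.7/11 = 0.7.

Q_m/Q_c = 0.7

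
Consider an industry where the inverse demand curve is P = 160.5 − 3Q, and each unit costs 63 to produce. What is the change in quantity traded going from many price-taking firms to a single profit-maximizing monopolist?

Quantity traded falls by 16.25

Under competition P = MC = 63, so Q = (160.5 − 63)/3 = 32.5.
Monopoly sets MR = MC: 160.5 − 6Q = 63 ⇒ Q = 16.25, P = 160.5 − 3·16.25 = 111.75.
Change in quantity traded: 16.25 − 32.5 = −16.25.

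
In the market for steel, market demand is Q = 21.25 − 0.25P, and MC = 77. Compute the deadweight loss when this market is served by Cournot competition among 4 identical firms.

DWL = 0.32

Inverting demand: P = 85 − 4Q.
Perfect competition: P = MC = 77, so 85 − 4Q = 77 and Q = 2.
In a 4-firm Cournot equilibrium, symmetry and the first-order condition give q = (85 − 77)/(20) = 0.4. So Q = 1.6 and P = 78.6.
DWL is the triangle between Q = 1.6 and Q = 2: ½·(2 − 1.6)·(78.6 − 77) = 0.32.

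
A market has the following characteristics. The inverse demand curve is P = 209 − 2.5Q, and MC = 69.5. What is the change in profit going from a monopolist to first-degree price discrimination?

π rises by 1946.025

The monopolist equates marginal revenue to marginal cost: 209 − 5Q = 69.5, so Q = 27.9. From demand, P = 139.25.
Profit = (139.25 − 69.5)·27.9 = 1946.025.
A perfectly discriminating monopolist sells every unit with P(Q) ≥ MC(Q), so output equals the competitive quantity Q = 55.8. Each buyer pays their reservation price, so CS = 0 and the firm captures all surplus.
PS equals the full surplus area, 3892.05. Profit = 3892.05 = 3892.05.
Change in profit: 3892.05 − 1946.025 = 1946.025.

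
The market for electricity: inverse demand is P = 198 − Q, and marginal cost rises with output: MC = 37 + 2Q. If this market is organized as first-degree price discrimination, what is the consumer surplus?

CS = 0

Under first-degree price discrimination the firm charges each unit its demand price and produces up to where P = MC, i.e. Q = 161/3. Consumer surplus is zero; producer surplus equals total surplus.
CS = 0.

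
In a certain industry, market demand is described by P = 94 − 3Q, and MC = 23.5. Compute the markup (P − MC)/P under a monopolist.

Lerner index = 0.6

A monopolist chooses Q where MR = MC. MR = 94 − 6Q; setting this equal to 23.5 gives Q = 11.75 and P = 58.75.
Lerner index = (P − MC)/P = (58.75 − 23.5)/58.75 = 0.6.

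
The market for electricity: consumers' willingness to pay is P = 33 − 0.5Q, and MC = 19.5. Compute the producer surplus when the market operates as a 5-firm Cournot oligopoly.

PS = 50.625

Cournot with 5 identical firms: the symmetric best-response condition is 33 − 3q = 19.5. Each firm produces q = 4.5, total output Q = 22.5, price P = 21.75.
PS = (21.75 − 19.5)·22.5 = 50.625.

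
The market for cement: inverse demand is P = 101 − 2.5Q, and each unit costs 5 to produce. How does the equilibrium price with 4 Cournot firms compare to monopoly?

Cournot: P = 24.2; Monopoly: P = 53

In a 4-firm Cournot equilibrium, symmetry and the first-order condition give q = (101 − 5)/(12.5) = 7.68. So Q = 30.72 and P = 24.2.
The monopolist equates marginal revenue to marginal cost: 101 − 5Q = 5, so Q = 19.2. From demand, P = 53.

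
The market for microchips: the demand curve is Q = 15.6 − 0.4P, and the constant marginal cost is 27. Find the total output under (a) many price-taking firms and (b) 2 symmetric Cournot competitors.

Competition: Q = 4.8; Cournot: Q = 3.2

Inverting demand: P = 39 − 2.5Q.
Under competition P = MC = 27, so Q = (39 − 27)/2.5 = 4.8.
With 2 symmetric Cournot firms, each firm's FOC gives 39 − 7.5q = 27, so q = 1.6, Q = 2·1.6 = 3.2, and P = 31.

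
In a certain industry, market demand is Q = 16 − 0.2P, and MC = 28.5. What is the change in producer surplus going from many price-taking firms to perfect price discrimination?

Inverting demand: P = 80 − 5Q.
Perfect competition: P = MC = 28.5, so 80 − 5Q = 28.5 and Q = 10.3.
PS = (28.5 − 28.5)·10.3 = 0.
A perfectly discriminating monopolist sells every unit with P(Q) ≥ MC(Q), so output equals the competitive quantity Q = 10.3. Each buyer pays their reservation price, so CS = 0 and the firm captures all surplus.
PS = ½·(80 − 28.5)·10.3 = 265.225.
Change in producer surplus: 265.225 − 0 = 265.225.

Producer surplus rises by 265.225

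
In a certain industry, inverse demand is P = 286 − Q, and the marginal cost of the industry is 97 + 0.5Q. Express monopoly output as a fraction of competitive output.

A monopolist chooses Q where MR = MC. MR = 286 − 2Q; setting this equal to 97 + 0.5Q gives Q = 75.6 and P = 210.4.
Competitive equilibrium sets price equal to marginal cost: 286 − Q = 97 + 0.5Q, so Q = 126 and P = 160.
Ratio Q_m/Q_c = 75.6/126 = 0.6.

Q_m/Q_c = 0.6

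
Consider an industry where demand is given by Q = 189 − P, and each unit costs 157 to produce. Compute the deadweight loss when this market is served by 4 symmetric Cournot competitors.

Inverting demand: P = 189 − Q.
Competitive firms price at marginal cost: P = 157, giving Q = 32.
In a 4-firm Cournot equilibrium, symmetry and the first-order condition give q = (189 − 157)/(5) = 6.4. So Q = 25.6 and P = 163.4.
DWL is the triangle between Q = 25.6 and Q = 32: ½·(32 − 25.6)·(163.4 − 157) = 20.48.

DWL = 20.48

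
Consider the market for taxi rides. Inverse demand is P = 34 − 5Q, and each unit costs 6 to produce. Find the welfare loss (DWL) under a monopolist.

Perfect competition: P = MC = 6, so 34 − 5Q = 6 and Q = 5.6.
The monopolist equates marginal revenue to marginal cost: 34 − 10Q = 6, so Q = 2.8. From demand, P = 20.
DWL is the triangle between Q = 2.8 and Q = 5.6: ½·(5.6 − 2.8)·(20 − 6) = 19.6.

DWL = 19.6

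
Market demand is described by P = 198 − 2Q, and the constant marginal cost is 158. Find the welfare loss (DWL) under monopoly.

DWL = 100

Perfect competition: P = MC = 158, so 198 − 2Q = 158 and Q = 20.
The monopolist equates marginal revenue to marginal cost: 198 − 4Q = 158, so Q = 10. From demand, P = 178.
DWL is the triangle between Q = 10 and Q = 20: ½·(20 − 10)·(178 − 158) = 100.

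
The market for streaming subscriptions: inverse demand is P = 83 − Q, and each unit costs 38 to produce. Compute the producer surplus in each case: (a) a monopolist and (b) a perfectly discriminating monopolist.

Monopoly sets MR = MC: 83 − 2Q = 38 ⇒ Q = 22.5, P = 83 − 22.5 = 60.5.
PS = (60.5 − 38)·22.5 = 506.25.
A perfectly discriminating monopolist sells every unit with P(Q) ≥ MC(Q), so output equals the competitive quantity Q = 45. Each buyer pays their reservation price, so CS = 0 and the firm captures all surplus.
PS = ½·(83 − 38)·45 = 1012.5.

Monopoly: PS = 506.25; Perfect PD: PS = 1012.5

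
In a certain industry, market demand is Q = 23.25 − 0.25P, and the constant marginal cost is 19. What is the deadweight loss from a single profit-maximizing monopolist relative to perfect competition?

Inverting demand: P = 93 − 4Q.
Competitive firms price at marginal cost: P = 19, giving Q = 18.5.
The monopolist equates marginal revenue to marginal cost: 93 − 8Q = 19, so Q = 9.25. From demand, P = 56.
DWL is the triangle between Q = 9.25 and Q = 18.5: ½·(18.5 − 9.25)·(56 − 19) = 171.125.

DWL = 171.125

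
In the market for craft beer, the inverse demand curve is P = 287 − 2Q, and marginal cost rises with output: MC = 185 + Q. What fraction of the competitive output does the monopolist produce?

A monopolist chooses Q where MR = MC. MR = 287 − 4Q; setting this equal to 185 + Q gives Q = 20.4 and P = 246.2.
Competitive equilibrium sets price equal to marginal cost: 287 − 2Q = 185 + Q, so Q = 34 and P = 219.
Ratio Q_m/Q_c = 20.4/34 = 0.6.

Q_m/Q_c = 0.6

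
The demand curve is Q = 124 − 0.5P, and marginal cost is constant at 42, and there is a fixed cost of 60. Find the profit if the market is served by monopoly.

Inverting demand: P = 248 − 2Q.
The monopolist equates marginal revenue to marginal cost: 248 − 4Q = 42, so Q = 51.5. From demand, P = 145.
Profit = (145 − 42)·51.5 − 60 = 5244.5.

Profit = 5244.5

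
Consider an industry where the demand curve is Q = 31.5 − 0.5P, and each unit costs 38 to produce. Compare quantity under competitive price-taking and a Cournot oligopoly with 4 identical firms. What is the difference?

Quantity falls by 2.5

Inverting demand: P = 63 − 2Q.
Competitive firms price at marginal cost: P = 38, giving Q = 12.5.
In a 4-firm Cournot equilibrium, symmetry and the first-order condition give q = (63 − 38)/(10) = 2.5. So Q = 10 and P = 43.
Change in quantity: 10 − 12.5 = −2.5.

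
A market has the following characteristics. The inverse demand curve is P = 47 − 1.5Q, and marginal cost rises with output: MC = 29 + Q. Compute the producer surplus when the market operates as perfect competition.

Competitive equilibrium sets price equal to marginal cost: 47 − 1.5Q = 29 + Q, so Q = 7.2 and P = 36.2.
PS = P·Q − VC(Q) = 36.2·7.2 − (29·7.2 + ½·1·7.2²) = 25.92.

PS = 25.92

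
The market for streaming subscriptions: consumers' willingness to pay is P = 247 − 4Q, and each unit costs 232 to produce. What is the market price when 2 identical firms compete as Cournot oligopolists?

In a 2-firm Cournot equilibrium, symmetry and the first-order condition give q = (247 − 232)/(12) = 1.25. So Q = 2.5 and P = 237.

P = 237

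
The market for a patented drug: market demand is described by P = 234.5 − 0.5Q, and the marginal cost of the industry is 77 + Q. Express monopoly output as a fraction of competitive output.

The monopolist equates marginal revenue to marginal cost: 234.5 − Q = 77 + Q, so Q = 78.75. From demand, P = 195.125.
Under competition P = MC: 234.5 − 0.5Q = 77 + Q ⇒ Q = 105, P = 182.
Ratio Q_m/Q_c = 78.75/105 = 0.75.

Q_m/Q_c = 0.75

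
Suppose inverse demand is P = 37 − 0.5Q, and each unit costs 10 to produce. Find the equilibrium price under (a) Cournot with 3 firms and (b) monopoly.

Cournot: P = 16.75; Monopoly: P = 23.5

With 3 symmetric Cournot firms, each firm's FOC gives 37 − 2q = 10, so q = 13.5, Q = 3·13.5 = 40.5, and P = 16.75.
A monopolist chooses Q where MR = MC. MR = 37 − Q; setting this equal to 10 gives Q = 27 and P = 23.5.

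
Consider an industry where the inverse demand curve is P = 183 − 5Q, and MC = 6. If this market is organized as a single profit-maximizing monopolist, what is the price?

P = 94.5

Monopoly sets MR = MC: 183 − 10Q = 6 ⇒ Q = 17.7, P = 183 − 5·17.7 = 94.5.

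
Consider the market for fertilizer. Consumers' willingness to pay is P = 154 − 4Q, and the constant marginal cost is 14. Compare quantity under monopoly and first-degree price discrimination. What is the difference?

A monopolist chooses Q where MR = MC. MR = 154 − 8Q; setting this equal to 14 gives Q = 17.5 and P = 84.
A perfectly discriminating monopolist sells every unit with P(Q) ≥ MC(Q), so output equals the competitive quantity Q = 35. Each buyer pays their reservation price, so CS = 0 and the firm captures all surplus.
Change in quantity: 35 − 17.5 = 17.5.

Quantity rises by 17.5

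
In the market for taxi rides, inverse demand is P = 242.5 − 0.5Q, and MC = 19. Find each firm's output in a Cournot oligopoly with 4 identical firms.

Cournot with 4 identical firms: the symmetric best-response condition is 242.5 − 2.5q = 19. Each firm produces q = 89.4, total output Q = 357.6, price P = 63.7.

q_i = 89.4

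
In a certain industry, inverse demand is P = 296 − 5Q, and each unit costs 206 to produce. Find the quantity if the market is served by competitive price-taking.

Q = 18

Competitive firms price at marginal cost: P = 206, giving Q = 18.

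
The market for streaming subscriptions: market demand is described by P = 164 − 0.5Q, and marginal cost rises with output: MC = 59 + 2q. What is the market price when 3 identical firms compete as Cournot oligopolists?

P = 124.625

With 3 symmetric Cournot firms, each firm's FOC gives 164 − 2q = 59 + 2q, so q = 26.25, Q = 3·26.25 = 78.75, and P = 124.625.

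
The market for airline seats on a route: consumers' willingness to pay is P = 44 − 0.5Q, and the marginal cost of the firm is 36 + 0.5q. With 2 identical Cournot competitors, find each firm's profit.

In a 2-firm Cournot equilibrium, symmetry and the first-order condition give q = (44 − 36)/(2) = 4. So Q = 8 and P = 40.
Each firm's profit = 40·4 − (36·4 + ½·0.5·4²) = 12.

π_i = 12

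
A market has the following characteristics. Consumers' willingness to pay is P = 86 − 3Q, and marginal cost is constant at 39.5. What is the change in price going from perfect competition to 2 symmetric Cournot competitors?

Under competition P = MC = 39.5, so Q = (86 − 39.5)/3 = 15.5.
In a 2-firm Cournot equilibrium, symmetry and the first-order condition give q = (86 − 39.5)/(9) = 31/6. So Q = 31/3 and P = 55.
Change in price: 55 − 39.5 = 15.5.

P rises by 15.5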